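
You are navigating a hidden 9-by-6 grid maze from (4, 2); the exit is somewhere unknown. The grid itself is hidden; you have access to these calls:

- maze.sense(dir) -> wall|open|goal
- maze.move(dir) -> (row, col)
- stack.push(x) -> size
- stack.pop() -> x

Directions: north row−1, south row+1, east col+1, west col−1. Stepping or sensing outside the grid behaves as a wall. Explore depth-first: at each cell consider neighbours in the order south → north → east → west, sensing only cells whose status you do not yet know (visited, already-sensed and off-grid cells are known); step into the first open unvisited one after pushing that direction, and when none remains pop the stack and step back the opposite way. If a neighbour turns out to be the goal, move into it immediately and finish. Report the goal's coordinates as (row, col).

Action: maze.sense[dir=south]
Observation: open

Action: stack.push[x=south]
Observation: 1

Action: maze.move[dir=south]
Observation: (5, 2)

Action: maze.sense[dir=south]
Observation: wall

Action: maze.sense[dir=east]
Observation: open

Action: stack.push[x=east]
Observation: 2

Action: maze.move[dir=east]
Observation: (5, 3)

Action: maze.sense[dir=south]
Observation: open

Action: stack.push[x=south]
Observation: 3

Action: maze.move[dir=south]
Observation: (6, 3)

Action: maze.sense[dir=south]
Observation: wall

Action: maze.sense[dir=east]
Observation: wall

Action: stack.pop[]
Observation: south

Action: maze.move[dir=north]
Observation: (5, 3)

Action: maze.sense[dir=north]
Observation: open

Action: stack.push[x=north]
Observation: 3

Action: maze.move[dir=north]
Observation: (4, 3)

Action: maze.sense[dir=north]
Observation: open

Action: stack.push[x=north]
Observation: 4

Action: maze.move[dir=north]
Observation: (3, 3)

Action: maze.sense[dir=north]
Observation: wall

Action: maze.sense[dir=east]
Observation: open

Action: stack.push[x=east]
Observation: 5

Action: maze.move[dir=east]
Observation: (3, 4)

Action: maze.sense[dir=south]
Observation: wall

Action: maze.sense[dir=north]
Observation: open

Action: stack.push[x=north]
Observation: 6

Action: maze.move[dir=north]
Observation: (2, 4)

Action: maze.sense[dir=north]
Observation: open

Action: stack.push[x=north]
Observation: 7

Action: maze.move[dir=north]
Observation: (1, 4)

Action: maze.sense[dir=north]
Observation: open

Action: stack.push[x=north]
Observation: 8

Action: maze.move[dir=north]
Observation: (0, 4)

Action: maze.sense[dir=east]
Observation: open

Action: stack.push[x=east]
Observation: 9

Action: maze.move[dir=east]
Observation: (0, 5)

Action: maze.sense[dir=south]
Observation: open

Action: stack.push[x=south]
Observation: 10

Action: maze.move[dir=south]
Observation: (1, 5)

Action: maze.sense[dir=south]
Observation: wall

Action: stack.pop[]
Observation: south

Action: maze.move[dir=north]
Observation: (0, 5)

Action: stack.pop[]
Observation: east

Action: maze.move[dir=west]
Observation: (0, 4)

Action: maze.sense[dir=west]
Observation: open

Action: stack.push[x=west]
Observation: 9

Action: maze.move[dir=west]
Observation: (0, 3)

Action: maze.sense[dir=south]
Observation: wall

Action: maze.sense[dir=west]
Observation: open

Action: stack.push[x=west]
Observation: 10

Action: maze.move[dir=west]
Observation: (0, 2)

Action: maze.sense[dir=south]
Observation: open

Action: stack.push[x=south]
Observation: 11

Action: maze.move[dir=south]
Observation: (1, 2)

Action: maze.sense[dir=south]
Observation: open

Action: stack.push[x=south]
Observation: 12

Action: maze.move[dir=south]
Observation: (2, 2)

Action: maze.sense[dir=south]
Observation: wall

Action: maze.sense[dir=west]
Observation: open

Action: stack.push[x=west]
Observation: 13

Action: maze.move[dir=west]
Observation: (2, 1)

Action: maze.sense[dir=south]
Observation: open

Action: stack.push[x=south]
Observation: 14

Action: maze.move[dir=south]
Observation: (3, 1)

Action: maze.sense[dir=south]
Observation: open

Action: stack.push[x=south]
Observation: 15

Action: maze.move[dir=south]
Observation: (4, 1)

Action: maze.sense[dir=south]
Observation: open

Action: stack.push[x=south]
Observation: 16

Action: maze.move[dir=south]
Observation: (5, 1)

Action: maze.sense[dir=south]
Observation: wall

Action: maze.sense[dir=west]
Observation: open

Action: stack.push[x=west]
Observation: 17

Action: maze.move[dir=west]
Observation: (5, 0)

Action: maze.sense[dir=south]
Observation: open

Action: stack.push[x=south]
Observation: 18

Action: maze.move[dir=south]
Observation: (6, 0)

Action: maze.sense[dir=south]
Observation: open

Action: stack.push[x=south]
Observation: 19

Action: maze.move[dir=south]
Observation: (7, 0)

Action: maze.sense[dir=south]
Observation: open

Action: stack.push[x=south]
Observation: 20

Action: maze.move[dir=south]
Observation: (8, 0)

Action: maze.sense[dir=east]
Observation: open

Action: stack.push[x=east]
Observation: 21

Action: maze.move[dir=east]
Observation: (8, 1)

Action: maze.sense[dir=north]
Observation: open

Action: stack.push[x=north]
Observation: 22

Action: maze.move[dir=north]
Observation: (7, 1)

Action: maze.sense[dir=east]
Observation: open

Action: stack.push[x=east]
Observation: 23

Action: maze.move[dir=east]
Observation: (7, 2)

Action: maze.sense[dir=south]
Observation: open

Action: stack.push[x=south]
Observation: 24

Action: maze.move[dir=south]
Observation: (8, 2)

Action: maze.sense[dir=east]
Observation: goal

Action: maze.move[dir=east]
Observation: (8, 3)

Answer: (8, 3)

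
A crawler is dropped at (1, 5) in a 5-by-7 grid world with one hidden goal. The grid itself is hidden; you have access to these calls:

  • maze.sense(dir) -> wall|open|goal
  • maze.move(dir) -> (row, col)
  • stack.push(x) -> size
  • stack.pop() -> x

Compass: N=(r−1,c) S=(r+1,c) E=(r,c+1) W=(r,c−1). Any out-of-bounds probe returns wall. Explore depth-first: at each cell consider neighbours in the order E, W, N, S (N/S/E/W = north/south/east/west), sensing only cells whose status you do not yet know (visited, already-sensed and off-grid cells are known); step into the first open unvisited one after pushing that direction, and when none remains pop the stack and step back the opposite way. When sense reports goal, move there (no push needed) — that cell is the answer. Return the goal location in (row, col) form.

% 1. sense(dir: east) => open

% 2. push(x: east) => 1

% 3. move(dir: east) => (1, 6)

% 4. sense(dir: north) => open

% 5. push(x: north) => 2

% 6. move(dir: north) => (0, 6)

% 7. sense(dir: west) => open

% 8. push(x: west) => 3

% 9. move(dir: west) => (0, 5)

% 10. sense(dir: west) => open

% 11. push(x: west) => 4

% 12. move(dir: west) => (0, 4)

% 13. sense(dir: west) => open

% 14. push(x: west) => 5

% 15. move(dir: west) => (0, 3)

% 16. sense(dir: west) => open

% 17. push(x: west) => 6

% 18. move(dir: west) => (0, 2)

% 19. sense(dir: west) => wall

% 20. sense(dir: south) => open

% 21. push(x: south) => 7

% 22. move(dir: south) => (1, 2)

% 23. sense(dir: east) => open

% 24. push(x: east) => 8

% 25. move(dir: east) => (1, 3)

% 26. sense(dir: east) => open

% 27. push(x: east) => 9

% 28. move(dir: east) => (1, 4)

% 29. sense(dir: south) => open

% 30. push(x: south) => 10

% 31. move(dir: south) => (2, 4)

% 32. sense(dir: east) => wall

% 33. sense(dir: west) => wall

% 34. sense(dir: south) => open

% 35. push(x: south) => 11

% 36. move(dir: south) => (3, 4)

% 37. sense(dir: east) => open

% 38. push(x: east) => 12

% 39. move(dir: east) => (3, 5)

% 40. sense(dir: east) => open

% 41. push(x: east) => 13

% 42. move(dir: east) => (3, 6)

% 43. sense(dir: north) => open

% 44. push(x: north) => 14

% 45. move(dir: north) => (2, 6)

% 46. pop() => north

% 47. move(dir: south) => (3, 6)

% 48. sense(dir: south) => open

% 49. push(x: south) => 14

% 50. move(dir: south) => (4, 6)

% 51. sense(dir: west) => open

% 52. push(x: west) => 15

% 53. move(dir: west) => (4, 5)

% 54. sense(dir: west) => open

% 55. push(x: west) => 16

% 56. move(dir: west) => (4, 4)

% 57. sense(dir: west) => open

% 58. push(x: west) => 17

% 59. move(dir: west) => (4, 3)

% 60. sense(dir: west) => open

% 61. push(x: west) => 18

% 62. move(dir: west) => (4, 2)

% 63. sense(dir: west) => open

% 64. push(x: west) => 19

% 65. move(dir: west) => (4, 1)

% 66. sense(dir: west) => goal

% 67. move(dir: west) => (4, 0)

Answer: (4, 0)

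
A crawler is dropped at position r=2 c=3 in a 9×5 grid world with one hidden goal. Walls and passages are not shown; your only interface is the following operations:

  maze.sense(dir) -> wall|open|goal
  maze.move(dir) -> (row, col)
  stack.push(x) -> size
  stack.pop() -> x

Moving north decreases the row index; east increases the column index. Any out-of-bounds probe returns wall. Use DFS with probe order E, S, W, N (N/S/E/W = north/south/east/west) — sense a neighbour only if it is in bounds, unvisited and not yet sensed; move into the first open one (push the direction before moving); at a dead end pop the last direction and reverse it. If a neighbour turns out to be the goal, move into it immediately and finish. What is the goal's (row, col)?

Act: sense[dir: east]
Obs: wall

Act: sense[dir: south]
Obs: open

Act: push[x: south]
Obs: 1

Act: move[dir: south]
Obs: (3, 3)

Act: sense[dir: east]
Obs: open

Act: push[x: east]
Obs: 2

Act: move[dir: east]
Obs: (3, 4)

Act: sense[dir: south]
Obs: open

Act: push[x: south]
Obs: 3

Act: move[dir: south]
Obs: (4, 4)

Act: sense[dir: south]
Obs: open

Act: push[x: south]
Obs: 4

Act: move[dir: south]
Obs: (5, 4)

Act: sense[dir: south]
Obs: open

Act: push[x: south]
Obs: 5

Act: move[dir: south]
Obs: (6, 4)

Act: sense[dir: south]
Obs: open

Act: push[x: south]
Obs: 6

Act: move[dir: south]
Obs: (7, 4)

Act: sense[dir: south]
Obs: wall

Act: sense[dir: west]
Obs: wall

Act: pop[]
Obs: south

Act: move[dir: north]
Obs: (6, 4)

Act: sense[dir: west]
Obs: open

Act: push[x: west]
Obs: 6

Act: move[dir: west]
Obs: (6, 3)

Act: sense[dir: west]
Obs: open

Act: push[x: west]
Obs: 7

Act: move[dir: west]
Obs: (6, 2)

Act: sense[dir: south]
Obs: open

Act: push[x: south]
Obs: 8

Act: move[dir: south]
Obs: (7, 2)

Act: sense[dir: south]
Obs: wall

Act: sense[dir: west]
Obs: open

Act: push[x: west]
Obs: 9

Act: move[dir: west]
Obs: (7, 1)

Act: sense[dir: south]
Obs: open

Act: push[x: south]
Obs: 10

Act: move[dir: south]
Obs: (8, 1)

Act: sense[dir: west]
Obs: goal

Act: move[dir: west]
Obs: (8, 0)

Answer: (8, 0)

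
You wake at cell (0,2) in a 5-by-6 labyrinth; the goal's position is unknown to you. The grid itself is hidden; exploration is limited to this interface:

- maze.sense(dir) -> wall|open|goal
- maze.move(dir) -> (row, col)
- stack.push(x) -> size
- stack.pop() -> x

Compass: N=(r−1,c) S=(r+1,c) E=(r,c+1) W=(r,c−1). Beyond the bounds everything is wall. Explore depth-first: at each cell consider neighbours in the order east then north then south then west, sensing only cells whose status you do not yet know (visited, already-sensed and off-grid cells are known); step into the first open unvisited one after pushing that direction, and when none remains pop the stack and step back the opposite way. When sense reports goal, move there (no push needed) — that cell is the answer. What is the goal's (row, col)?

% maze.sense(dir=east) => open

% stack.push(x=east) => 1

% maze.move(dir=east) => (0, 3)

% maze.sense(dir=east) => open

% stack.push(x=east) => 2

% maze.move(dir=east) => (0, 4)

% maze.sense(dir=east) => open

% stack.push(x=east) => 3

% maze.move(dir=east) => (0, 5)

% maze.sense(dir=south) => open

% stack.push(x=south) => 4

% maze.move(dir=south) => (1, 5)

% maze.sense(dir=south) => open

% stack.push(x=south) => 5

% maze.move(dir=south) => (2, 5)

% maze.sense(dir=south) => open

% stack.push(x=south) => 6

% maze.move(dir=south) => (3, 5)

% maze.sense(dir=south) => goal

% maze.move(dir=south) => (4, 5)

Answer: (4, 5)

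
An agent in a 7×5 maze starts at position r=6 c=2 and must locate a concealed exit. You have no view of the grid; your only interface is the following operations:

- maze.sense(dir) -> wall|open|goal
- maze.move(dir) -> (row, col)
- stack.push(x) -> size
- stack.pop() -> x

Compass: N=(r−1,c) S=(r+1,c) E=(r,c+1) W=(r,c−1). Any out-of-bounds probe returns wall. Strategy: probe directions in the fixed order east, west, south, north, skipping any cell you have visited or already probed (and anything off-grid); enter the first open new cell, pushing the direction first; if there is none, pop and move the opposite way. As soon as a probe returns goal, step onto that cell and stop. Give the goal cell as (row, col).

-- 1. sense(dir→east) == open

-- 2. push(x→east) == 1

-- 3. move(dir→east) == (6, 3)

-- 4. sense(dir→east) == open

-- 5. push(x→east) == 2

-- 6. move(dir→east) == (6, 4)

-- 7. sense(dir→north) == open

-- 8. push(x→north) == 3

-- 9. move(dir→north) == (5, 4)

-- 10. sense(dir→west) == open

-- 11. push(x→west) == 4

-- 12. move(dir→west) == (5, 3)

-- 13. sense(dir→west) == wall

-- 14. sense(dir→north) == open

-- 15. push(x→north) == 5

-- 16. move(dir→north) == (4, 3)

-- 17. sense(dir→east) == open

-- 18. push(x→east) == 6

-- 19. move(dir→east) == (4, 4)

-- 20. sense(dir→north) == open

-- 21. push(x→north) == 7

-- 22. move(dir→north) == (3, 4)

-- 23. sense(dir→west) == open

-- 24. push(x→west) == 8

-- 25. move(dir→west) == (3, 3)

-- 26. sense(dir→west) == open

-- 27. push(x→west) == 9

-- 28. move(dir→west) == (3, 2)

-- 29. sense(dir→west) == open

-- 30. push(x→west) == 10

-- 31. move(dir→west) == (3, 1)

-- 32. sense(dir→west) == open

-- 33. push(x→west) == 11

-- 34. move(dir→west) == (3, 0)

-- 35. sense(dir→south) == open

-- 36. push(x→south) == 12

-- 37. move(dir→south) == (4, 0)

-- 38. sense(dir→east) == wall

-- 39. sense(dir→south) == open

-- 40. push(x→south) == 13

-- 41. move(dir→south) == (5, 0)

-- 42. sense(dir→east) == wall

-- 43. sense(dir→south) == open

-- 44. push(x→south) == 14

-- 45. move(dir→south) == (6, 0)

-- 46. sense(dir→east) == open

-- 47. push(x→east) == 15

-- 48. move(dir→east) == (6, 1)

-- 49. pop() == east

-- 50. move(dir→west) == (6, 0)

-- 51. pop() == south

-- 52. move(dir→north) == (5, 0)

-- 53. pop() == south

-- 54. move(dir→north) == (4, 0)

-- 55. pop() == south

-- 56. move(dir→north) == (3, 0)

-- 57. sense(dir→north) == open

-- 58. push(x→north) == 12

-- 59. move(dir→north) == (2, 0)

-- 60. sense(dir→east) == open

-- 61. push(x→east) == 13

-- 62. move(dir→east) == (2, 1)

-- 63. sense(dir→east) == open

-- 64. push(x→east) == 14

-- 65. move(dir→east) == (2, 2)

-- 66. sense(dir→east) == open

-- 67. push(x→east) == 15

-- 68. move(dir→east) == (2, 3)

-- 69. sense(dir→east) == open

-- 70. push(x→east) == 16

-- 71. move(dir→east) == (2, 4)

-- 72. sense(dir→north) == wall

-- 73. pop() == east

-- 74. move(dir→west) == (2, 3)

-- 75. sense(dir→north) == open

-- 76. push(x→north) == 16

-- 77. move(dir→north) == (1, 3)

-- 78. sense(dir→west) == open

-- 79. push(x→west) == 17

-- 80. move(dir→west) == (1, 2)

-- 81. sense(dir→west) == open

-- 82. push(x→west) == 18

-- 83. move(dir→west) == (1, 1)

-- 84. sense(dir→west) == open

-- 85. push(x→west) == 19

-- 86. move(dir→west) == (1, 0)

-- 87. sense(dir→north) == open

-- 88. push(x→north) == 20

-- 89. move(dir→north) == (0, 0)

-- 90. sense(dir→east) == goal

-- 91. move(dir→east) == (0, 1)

Answer: (0, 1)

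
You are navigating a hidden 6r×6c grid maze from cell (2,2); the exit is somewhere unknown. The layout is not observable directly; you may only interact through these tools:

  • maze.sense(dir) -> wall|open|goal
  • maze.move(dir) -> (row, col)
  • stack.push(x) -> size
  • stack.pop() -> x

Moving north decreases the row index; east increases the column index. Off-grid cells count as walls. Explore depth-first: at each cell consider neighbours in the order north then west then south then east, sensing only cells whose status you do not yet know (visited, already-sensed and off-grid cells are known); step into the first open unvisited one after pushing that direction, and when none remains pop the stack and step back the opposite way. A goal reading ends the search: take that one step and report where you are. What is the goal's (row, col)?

>>> maze.sense dir=north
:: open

>>> stack.push x=north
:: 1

>>> maze.move dir=north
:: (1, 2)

>>> maze.sense dir=north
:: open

>>> stack.push x=north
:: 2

>>> maze.move dir=north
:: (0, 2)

>>> maze.sense dir=west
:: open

>>> stack.push x=west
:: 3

>>> maze.move dir=west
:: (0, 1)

>>> maze.sense dir=west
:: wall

>>> maze.sense dir=south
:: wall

>>> stack.pop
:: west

>>> maze.move dir=east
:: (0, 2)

>>> maze.sense dir=east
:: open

>>> stack.push x=east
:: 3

>>> maze.move dir=east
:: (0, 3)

>>> maze.sense dir=south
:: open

>>> stack.push x=south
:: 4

>>> maze.move dir=south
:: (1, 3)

>>> maze.sense dir=south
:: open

>>> stack.push x=south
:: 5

>>> maze.move dir=south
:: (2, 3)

>>> maze.sense dir=south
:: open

>>> stack.push x=south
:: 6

>>> maze.move dir=south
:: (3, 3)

>>> maze.sense dir=west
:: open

>>> stack.push x=west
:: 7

>>> maze.move dir=west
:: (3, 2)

>>> maze.sense dir=west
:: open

>>> stack.push x=west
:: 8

>>> maze.move dir=west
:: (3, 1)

>>> maze.sense dir=north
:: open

>>> stack.push x=north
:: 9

>>> maze.move dir=north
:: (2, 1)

>>> maze.sense dir=west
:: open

>>> stack.push x=west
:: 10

>>> maze.move dir=west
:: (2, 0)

>>> maze.sense dir=north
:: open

>>> stack.push x=north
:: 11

>>> maze.move dir=north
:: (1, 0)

>>> stack.pop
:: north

>>> maze.move dir=south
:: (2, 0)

>>> maze.sense dir=south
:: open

>>> stack.push x=south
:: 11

>>> maze.move dir=south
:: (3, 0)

>>> maze.sense dir=south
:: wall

>>> stack.pop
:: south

>>> maze.move dir=north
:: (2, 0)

>>> stack.pop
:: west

>>> maze.move dir=east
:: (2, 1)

>>> stack.pop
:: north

>>> maze.move dir=south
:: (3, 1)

>>> maze.sense dir=south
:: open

>>> stack.push x=south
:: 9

>>> maze.move dir=south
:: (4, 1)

>>> maze.sense dir=south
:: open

>>> stack.push x=south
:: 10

>>> maze.move dir=south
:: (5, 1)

>>> maze.sense dir=west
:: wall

>>> maze.sense dir=east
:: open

>>> stack.push x=east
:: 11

>>> maze.move dir=east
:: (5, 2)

>>> maze.sense dir=north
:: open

>>> stack.push x=north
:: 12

>>> maze.move dir=north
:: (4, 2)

>>> maze.sense dir=east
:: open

>>> stack.push x=east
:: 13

>>> maze.move dir=east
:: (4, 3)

>>> maze.sense dir=south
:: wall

>>> maze.sense dir=east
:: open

>>> stack.push x=east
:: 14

>>> maze.move dir=east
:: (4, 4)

>>> maze.sense dir=north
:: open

>>> stack.push x=north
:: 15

>>> maze.move dir=north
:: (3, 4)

>>> maze.sense dir=north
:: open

>>> stack.push x=north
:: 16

>>> maze.move dir=north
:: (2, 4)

>>> maze.sense dir=north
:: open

>>> stack.push x=north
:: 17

>>> maze.move dir=north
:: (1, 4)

>>> maze.sense dir=north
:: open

>>> stack.push x=north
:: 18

>>> maze.move dir=north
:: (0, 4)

>>> maze.sense dir=east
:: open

>>> stack.push x=east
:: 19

>>> maze.move dir=east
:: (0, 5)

>>> maze.sense dir=south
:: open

>>> stack.push x=south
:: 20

>>> maze.move dir=south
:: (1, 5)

>>> maze.sense dir=south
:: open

>>> stack.push x=south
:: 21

>>> maze.move dir=south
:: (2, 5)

>>> maze.sense dir=south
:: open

>>> stack.push x=south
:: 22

>>> maze.move dir=south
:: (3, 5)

>>> maze.sense dir=south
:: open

>>> stack.push x=south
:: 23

>>> maze.move dir=south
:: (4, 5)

>>> maze.sense dir=south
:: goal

>>> maze.move dir=south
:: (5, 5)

Answer: (5, 5)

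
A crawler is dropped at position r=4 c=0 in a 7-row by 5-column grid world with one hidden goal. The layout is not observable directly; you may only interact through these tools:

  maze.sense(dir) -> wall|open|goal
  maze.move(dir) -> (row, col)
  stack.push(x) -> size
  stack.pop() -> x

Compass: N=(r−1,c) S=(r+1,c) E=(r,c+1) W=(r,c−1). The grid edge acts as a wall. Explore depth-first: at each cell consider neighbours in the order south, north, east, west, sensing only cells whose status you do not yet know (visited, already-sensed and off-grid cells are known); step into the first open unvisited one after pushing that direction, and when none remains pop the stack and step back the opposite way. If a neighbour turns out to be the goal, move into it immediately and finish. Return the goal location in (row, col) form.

Step: maze.sense[south]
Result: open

Step: stack.push[south]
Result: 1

Step: maze.move[south]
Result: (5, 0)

Step: maze.sense[south]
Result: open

Step: stack.push[south]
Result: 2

Step: maze.move[south]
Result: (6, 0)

Step: maze.sense[east]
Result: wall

Step: stack.pop[]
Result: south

Step: maze.move[north]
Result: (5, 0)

Step: maze.sense[east]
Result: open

Step: stack.push[east]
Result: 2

Step: maze.move[east]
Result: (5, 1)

Step: maze.sense[north]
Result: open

Step: stack.push[north]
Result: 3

Step: maze.move[north]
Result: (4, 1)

Step: maze.sense[north]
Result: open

Step: stack.push[north]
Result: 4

Step: maze.move[north]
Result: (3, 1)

Step: maze.sense[north]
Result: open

Step: stack.push[north]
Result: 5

Step: maze.move[north]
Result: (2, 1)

Step: maze.sense[north]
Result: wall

Step: maze.sense[east]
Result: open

Step: stack.push[east]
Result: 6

Step: maze.move[east]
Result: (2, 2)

Step: maze.sense[south]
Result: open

Step: stack.push[south]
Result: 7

Step: maze.move[south]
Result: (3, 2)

Step: maze.sense[south]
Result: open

Step: stack.push[south]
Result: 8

Step: maze.move[south]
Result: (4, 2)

Step: maze.sense[south]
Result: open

Step: stack.push[south]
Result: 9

Step: maze.move[south]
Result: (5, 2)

Step: maze.sense[south]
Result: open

Step: stack.push[south]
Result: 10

Step: maze.move[south]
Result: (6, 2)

Step: maze.sense[east]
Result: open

Step: stack.push[east]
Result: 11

Step: maze.move[east]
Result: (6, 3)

Step: maze.sense[north]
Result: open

Step: stack.push[north]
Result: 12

Step: maze.move[north]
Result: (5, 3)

Step: maze.sense[north]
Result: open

Step: stack.push[north]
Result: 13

Step: maze.move[north]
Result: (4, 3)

Step: maze.sense[north]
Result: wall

Step: maze.sense[east]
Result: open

Step: stack.push[east]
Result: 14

Step: maze.move[east]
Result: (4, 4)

Step: maze.sense[south]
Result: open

Step: stack.push[south]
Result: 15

Step: maze.move[south]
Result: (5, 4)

Step: maze.sense[south]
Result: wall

Step: stack.pop[]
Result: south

Step: maze.move[north]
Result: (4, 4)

Step: maze.sense[north]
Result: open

Step: stack.push[north]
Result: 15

Step: maze.move[north]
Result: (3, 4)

Step: maze.sense[north]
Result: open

Step: stack.push[north]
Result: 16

Step: maze.move[north]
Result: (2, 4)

Step: maze.sense[north]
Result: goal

Step: maze.move[north]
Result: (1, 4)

Answer: (1, 4)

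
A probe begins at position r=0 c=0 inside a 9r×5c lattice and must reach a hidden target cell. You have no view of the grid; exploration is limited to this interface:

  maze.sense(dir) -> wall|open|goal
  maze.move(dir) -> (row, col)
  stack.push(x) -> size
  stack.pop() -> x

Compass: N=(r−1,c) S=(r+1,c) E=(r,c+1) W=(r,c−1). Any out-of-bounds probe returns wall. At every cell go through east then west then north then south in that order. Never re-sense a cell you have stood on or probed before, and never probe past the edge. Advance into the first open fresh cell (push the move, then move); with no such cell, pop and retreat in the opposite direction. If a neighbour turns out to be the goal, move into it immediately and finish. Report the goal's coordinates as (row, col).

·→ maze.sense(dir='east')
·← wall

·→ maze.sense(dir='south')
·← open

·→ stack.push(x='south')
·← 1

·→ maze.move(dir='south')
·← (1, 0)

·→ maze.sense(dir='east')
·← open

·→ stack.push(x='east')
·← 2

·→ maze.move(dir='east')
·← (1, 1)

·→ maze.sense(dir='east')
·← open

·→ stack.push(x='east')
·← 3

·→ maze.move(dir='east')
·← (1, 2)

·→ maze.sense(dir='east')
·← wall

·→ maze.sense(dir='north')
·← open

·→ stack.push(x='north')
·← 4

·→ maze.move(dir='north')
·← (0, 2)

·→ maze.sense(dir='east')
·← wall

·→ stack.pop()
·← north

·→ maze.move(dir='south')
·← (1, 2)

·→ maze.sense(dir='south')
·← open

·→ stack.push(x='south')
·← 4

·→ maze.move(dir='south')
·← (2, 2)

·→ maze.sense(dir='east')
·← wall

·→ maze.sense(dir='west')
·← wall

·→ maze.sense(dir='south')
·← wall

·→ stack.pop()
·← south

·→ maze.move(dir='north')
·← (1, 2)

·→ stack.pop()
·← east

·→ maze.move(dir='west')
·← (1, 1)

·→ stack.pop()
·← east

·→ maze.move(dir='west')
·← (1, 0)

·→ maze.sense(dir='south')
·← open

·→ stack.push(x='south')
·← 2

·→ maze.move(dir='south')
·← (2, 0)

·→ maze.sense(dir='south')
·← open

·→ stack.push(x='south')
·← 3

·→ maze.move(dir='south')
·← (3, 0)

·→ maze.sense(dir='east')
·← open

·→ stack.push(x='east')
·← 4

·→ maze.move(dir='east')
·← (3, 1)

·→ maze.sense(dir='south')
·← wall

·→ stack.pop()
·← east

·→ maze.move(dir='west')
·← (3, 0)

·→ maze.sense(dir='south')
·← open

·→ stack.push(x='south')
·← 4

·→ maze.move(dir='south')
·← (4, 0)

·→ maze.sense(dir='south')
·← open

·→ stack.push(x='south')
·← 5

·→ maze.move(dir='south')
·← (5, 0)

·→ maze.sense(dir='east')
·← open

·→ stack.push(x='east')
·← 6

·→ maze.move(dir='east')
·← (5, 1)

·→ maze.sense(dir='east')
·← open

·→ stack.push(x='east')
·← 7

·→ maze.move(dir='east')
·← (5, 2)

·→ maze.sense(dir='east')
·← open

·→ stack.push(x='east')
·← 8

·→ maze.move(dir='east')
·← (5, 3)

·→ maze.sense(dir='east')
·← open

·→ stack.push(x='east')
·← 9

·→ maze.move(dir='east')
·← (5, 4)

·→ maze.sense(dir='north')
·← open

·→ stack.push(x='north')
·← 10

·→ maze.move(dir='north')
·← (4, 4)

·→ maze.sense(dir='west')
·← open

·→ stack.push(x='west')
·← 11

·→ maze.move(dir='west')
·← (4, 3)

·→ maze.sense(dir='west')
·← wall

·→ maze.sense(dir='north')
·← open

·→ stack.push(x='north')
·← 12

·→ maze.move(dir='north')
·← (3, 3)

·→ maze.sense(dir='east')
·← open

·→ stack.push(x='east')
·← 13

·→ maze.move(dir='east')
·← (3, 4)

·→ maze.sense(dir='north')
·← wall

·→ stack.pop()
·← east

·→ maze.move(dir='west')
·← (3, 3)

·→ stack.pop()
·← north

·→ maze.move(dir='south')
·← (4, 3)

·→ stack.pop()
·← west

·→ maze.move(dir='east')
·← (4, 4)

·→ stack.pop()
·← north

·→ maze.move(dir='south')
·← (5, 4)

·→ maze.sense(dir='south')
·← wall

·→ stack.pop()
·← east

·→ maze.move(dir='west')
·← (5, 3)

·→ maze.sense(dir='south')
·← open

·→ stack.push(x='south')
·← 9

·→ maze.move(dir='south')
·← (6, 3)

·→ maze.sense(dir='west')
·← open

·→ stack.push(x='west')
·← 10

·→ maze.move(dir='west')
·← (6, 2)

·→ maze.sense(dir='west')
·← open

·→ stack.push(x='west')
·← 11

·→ maze.move(dir='west')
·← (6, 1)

·→ maze.sense(dir='west')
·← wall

·→ maze.sense(dir='south')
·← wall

·→ stack.pop()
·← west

·→ maze.move(dir='east')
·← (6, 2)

·→ maze.sense(dir='south')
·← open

·→ stack.push(x='south')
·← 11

·→ maze.move(dir='south')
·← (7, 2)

·→ maze.sense(dir='east')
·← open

·→ stack.push(x='east')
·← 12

·→ maze.move(dir='east')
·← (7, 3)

·→ maze.sense(dir='east')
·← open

·→ stack.push(x='east')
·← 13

·→ maze.move(dir='east')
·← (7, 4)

·→ maze.sense(dir='south')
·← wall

·→ stack.pop()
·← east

·→ maze.move(dir='west')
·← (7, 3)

·→ maze.sense(dir='south')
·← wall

·→ stack.pop()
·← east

·→ maze.move(dir='west')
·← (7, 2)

·→ maze.sense(dir='south')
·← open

·→ stack.push(x='south')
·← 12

·→ maze.move(dir='south')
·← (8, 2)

·→ maze.sense(dir='west')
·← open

·→ stack.push(x='west')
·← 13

·→ maze.move(dir='west')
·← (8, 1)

·→ maze.sense(dir='west')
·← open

·→ stack.push(x='west')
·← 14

·→ maze.move(dir='west')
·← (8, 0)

·→ maze.sense(dir='north')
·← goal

·→ maze.move(dir='north')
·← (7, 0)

Answer: (7, 0)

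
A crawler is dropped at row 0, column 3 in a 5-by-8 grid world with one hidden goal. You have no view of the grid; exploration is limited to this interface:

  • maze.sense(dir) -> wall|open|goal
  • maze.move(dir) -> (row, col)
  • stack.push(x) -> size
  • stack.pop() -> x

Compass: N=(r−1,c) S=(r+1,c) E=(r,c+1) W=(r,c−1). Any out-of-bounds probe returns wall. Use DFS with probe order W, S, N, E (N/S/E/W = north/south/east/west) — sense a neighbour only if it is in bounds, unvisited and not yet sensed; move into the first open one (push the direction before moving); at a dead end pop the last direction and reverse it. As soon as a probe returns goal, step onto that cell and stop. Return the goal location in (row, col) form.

>>> sense dir→west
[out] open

>>> push x→west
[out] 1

>>> move dir→west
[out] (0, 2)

>>> sense dir→west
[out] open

>>> push x→west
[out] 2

>>> move dir→west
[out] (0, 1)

>>> sense dir→west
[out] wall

>>> sense dir→south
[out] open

>>> push x→south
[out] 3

>>> move dir→south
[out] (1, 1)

>>> sense dir→west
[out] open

>>> push x→west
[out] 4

>>> move dir→west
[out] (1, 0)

>>> sense dir→south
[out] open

>>> push x→south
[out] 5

>>> move dir→south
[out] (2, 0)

>>> sense dir→south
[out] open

>>> push x→south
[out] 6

>>> move dir→south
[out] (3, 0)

>>> sense dir→south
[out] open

>>> push x→south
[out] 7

>>> move dir→south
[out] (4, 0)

>>> sense dir→east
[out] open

>>> push x→east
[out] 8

>>> move dir→east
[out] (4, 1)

>>> sense dir→north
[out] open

>>> push x→north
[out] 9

>>> move dir→north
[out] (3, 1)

>>> sense dir→north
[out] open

>>> push x→north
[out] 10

>>> move dir→north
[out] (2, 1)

>>> sense dir→east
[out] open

>>> push x→east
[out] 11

>>> move dir→east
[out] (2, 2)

>>> sense dir→south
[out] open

>>> push x→south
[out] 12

>>> move dir→south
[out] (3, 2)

>>> sense dir→south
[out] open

>>> push x→south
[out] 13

>>> move dir→south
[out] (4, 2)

>>> sense dir→east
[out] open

>>> push x→east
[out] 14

>>> move dir→east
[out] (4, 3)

>>> sense dir→north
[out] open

>>> push x→north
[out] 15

>>> move dir→north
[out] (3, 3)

>>> sense dir→north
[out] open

>>> push x→north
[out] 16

>>> move dir→north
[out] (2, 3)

>>> sense dir→north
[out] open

>>> push x→north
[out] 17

>>> move dir→north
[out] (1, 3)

>>> sense dir→west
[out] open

>>> push x→west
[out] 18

>>> move dir→west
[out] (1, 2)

>>> pop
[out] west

>>> move dir→east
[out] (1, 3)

>>> sense dir→east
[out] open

>>> push x→east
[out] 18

>>> move dir→east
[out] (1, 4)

>>> sense dir→south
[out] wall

>>> sense dir→north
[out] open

>>> push x→north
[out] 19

>>> move dir→north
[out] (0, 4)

>>> sense dir→east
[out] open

>>> push x→east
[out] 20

>>> move dir→east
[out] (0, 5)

>>> sense dir→south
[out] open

>>> push x→south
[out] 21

>>> move dir→south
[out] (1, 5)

>>> sense dir→south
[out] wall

>>> sense dir→east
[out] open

>>> push x→east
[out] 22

>>> move dir→east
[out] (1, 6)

>>> sense dir→south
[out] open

>>> push x→south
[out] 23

>>> move dir→south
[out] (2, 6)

>>> sense dir→south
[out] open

>>> push x→south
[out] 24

>>> move dir→south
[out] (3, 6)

>>> sense dir→west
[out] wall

>>> sense dir→south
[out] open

>>> push x→south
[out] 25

>>> move dir→south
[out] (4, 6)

>>> sense dir→west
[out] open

>>> push x→west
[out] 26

>>> move dir→west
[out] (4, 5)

>>> sense dir→west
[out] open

>>> push x→west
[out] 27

>>> move dir→west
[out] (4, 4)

>>> sense dir→north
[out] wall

>>> pop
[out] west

>>> move dir→east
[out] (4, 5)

>>> pop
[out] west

>>> move dir→east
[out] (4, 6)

>>> sense dir→east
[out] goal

>>> move dir→east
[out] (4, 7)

Answer: (4, 7)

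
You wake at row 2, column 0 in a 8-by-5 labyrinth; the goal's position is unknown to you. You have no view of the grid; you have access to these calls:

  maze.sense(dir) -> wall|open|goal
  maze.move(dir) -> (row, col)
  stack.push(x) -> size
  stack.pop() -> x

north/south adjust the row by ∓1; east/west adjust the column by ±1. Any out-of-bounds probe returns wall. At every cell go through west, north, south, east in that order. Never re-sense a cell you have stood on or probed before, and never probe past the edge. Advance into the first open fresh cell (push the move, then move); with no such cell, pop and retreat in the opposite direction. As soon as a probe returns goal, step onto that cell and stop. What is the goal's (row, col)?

;; 1. maze.sense(dir→north) : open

;; 2. stack.push(x→north) : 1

;; 3. maze.move(dir→north) : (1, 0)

;; 4. maze.sense(dir→north) : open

;; 5. stack.push(x→north) : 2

;; 6. maze.move(dir→north) : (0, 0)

;; 7. maze.sense(dir→east) : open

;; 8. stack.push(x→east) : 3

;; 9. maze.move(dir→east) : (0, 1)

;; 10. maze.sense(dir→south) : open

;; 11. stack.push(x→south) : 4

;; 12. maze.move(dir→south) : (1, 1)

;; 13. maze.sense(dir→south) : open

;; 14. stack.push(x→south) : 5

;; 15. maze.move(dir→south) : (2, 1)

;; 16. maze.sense(dir→south) : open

;; 17. stack.push(x→south) : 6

;; 18. maze.move(dir→south) : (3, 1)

;; 19. maze.sense(dir→west) : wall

;; 20. maze.sense(dir→south) : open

;; 21. stack.push(x→south) : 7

;; 22. maze.move(dir→south) : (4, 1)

;; 23. maze.sense(dir→west) : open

;; 24. stack.push(x→west) : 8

;; 25. maze.move(dir→west) : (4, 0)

;; 26. maze.sense(dir→south) : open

;; 27. stack.push(x→south) : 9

;; 28. maze.move(dir→south) : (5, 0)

;; 29. maze.sense(dir→south) : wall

;; 30. maze.sense(dir→east) : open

;; 31. stack.push(x→east) : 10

;; 32. maze.move(dir→east) : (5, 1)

;; 33. maze.sense(dir→south) : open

;; 34. stack.push(x→south) : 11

;; 35. maze.move(dir→south) : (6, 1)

;; 36. maze.sense(dir→south) : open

;; 37. stack.push(x→south) : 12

;; 38. maze.move(dir→south) : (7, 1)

;; 39. maze.sense(dir→west) : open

;; 40. stack.push(x→west) : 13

;; 41. maze.move(dir→west) : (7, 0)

;; 42. stack.pop() : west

;; 43. maze.move(dir→east) : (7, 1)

;; 44. maze.sense(dir→east) : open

;; 45. stack.push(x→east) : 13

;; 46. maze.move(dir→east) : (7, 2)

;; 47. maze.sense(dir→north) : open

;; 48. stack.push(x→north) : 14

;; 49. maze.move(dir→north) : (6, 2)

;; 50. maze.sense(dir→north) : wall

;; 51. maze.sense(dir→east) : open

;; 52. stack.push(x→east) : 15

;; 53. maze.move(dir→east) : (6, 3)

;; 54. maze.sense(dir→north) : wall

;; 55. maze.sense(dir→south) : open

;; 56. stack.push(x→south) : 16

;; 57. maze.move(dir→south) : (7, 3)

;; 58. maze.sense(dir→east) : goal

;; 59. maze.move(dir→east) : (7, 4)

Answer: (7, 4)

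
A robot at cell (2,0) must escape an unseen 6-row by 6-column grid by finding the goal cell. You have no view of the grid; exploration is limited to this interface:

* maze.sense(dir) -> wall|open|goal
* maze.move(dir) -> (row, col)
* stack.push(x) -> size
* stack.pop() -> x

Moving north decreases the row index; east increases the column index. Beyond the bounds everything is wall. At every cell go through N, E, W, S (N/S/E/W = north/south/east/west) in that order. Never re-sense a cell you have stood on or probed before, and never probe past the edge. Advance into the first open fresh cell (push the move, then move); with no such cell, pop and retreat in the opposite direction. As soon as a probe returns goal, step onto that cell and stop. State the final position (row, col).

CALL sense[dir=north]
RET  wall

CALL sense[dir=east]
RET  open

CALL push[x=east]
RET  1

CALL move[dir=east]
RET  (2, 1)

CALL sense[dir=north]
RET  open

CALL push[x=north]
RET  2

CALL move[dir=north]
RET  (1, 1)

CALL sense[dir=north]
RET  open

CALL push[x=north]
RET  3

CALL move[dir=north]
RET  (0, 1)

CALL sense[dir=east]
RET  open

CALL push[x=east]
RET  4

CALL move[dir=east]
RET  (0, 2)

CALL sense[dir=east]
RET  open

CALL push[x=east]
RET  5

CALL move[dir=east]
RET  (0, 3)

CALL sense[dir=east]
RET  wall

CALL sense[dir=south]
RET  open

CALL push[x=south]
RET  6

CALL move[dir=south]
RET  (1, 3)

CALL sense[dir=east]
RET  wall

CALL sense[dir=west]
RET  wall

CALL sense[dir=south]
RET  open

CALL push[x=south]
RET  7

CALL move[dir=south]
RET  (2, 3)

CALL sense[dir=east]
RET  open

CALL push[x=east]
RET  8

CALL move[dir=east]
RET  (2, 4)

CALL sense[dir=east]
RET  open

CALL push[x=east]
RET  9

CALL move[dir=east]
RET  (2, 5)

CALL sense[dir=north]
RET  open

CALL push[x=north]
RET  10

CALL move[dir=north]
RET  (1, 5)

CALL sense[dir=north]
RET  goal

CALL move[dir=north]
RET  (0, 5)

Answer: (0, 5)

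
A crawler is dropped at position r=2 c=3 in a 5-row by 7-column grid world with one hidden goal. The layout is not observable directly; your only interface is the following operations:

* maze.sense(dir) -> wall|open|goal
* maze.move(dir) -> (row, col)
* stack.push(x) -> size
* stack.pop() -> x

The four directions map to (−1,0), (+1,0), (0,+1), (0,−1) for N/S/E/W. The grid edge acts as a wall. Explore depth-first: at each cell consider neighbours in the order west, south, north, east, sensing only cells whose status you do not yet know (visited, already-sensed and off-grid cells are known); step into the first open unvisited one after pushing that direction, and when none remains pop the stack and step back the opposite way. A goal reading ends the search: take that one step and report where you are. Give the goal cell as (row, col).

Using maze.sense on dir='west', → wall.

I call maze.sense on dir='south', — result: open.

Calling stack.push on x='south', — result: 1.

I invoke maze.move on dir='south', and see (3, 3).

Calling maze.sense on dir='west', giving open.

Invoking stack.push on x='west', and see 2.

I run maze.move on dir='west', → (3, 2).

Now I run maze.sense on dir='west', → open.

I try stack.push on x='west', giving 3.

I invoke maze.move on dir='west', yielding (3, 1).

I invoke maze.sense on dir='west', yielding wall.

Invoking maze.sense on dir='south', and see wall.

Next I call maze.sense on dir='north', yielding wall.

Now I run stack.pop, and see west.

I try maze.move on dir='east', yielding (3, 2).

I invoke maze.sense on dir='south', and get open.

Then stack.push on x='south', — result: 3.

I try maze.move on dir='south', which returns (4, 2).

I use maze.sense on dir='east', which returns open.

Using stack.push on x='east', — result: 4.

I invoke maze.move on dir='east', yielding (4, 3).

Using maze.sense on dir='east', giving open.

Next I call stack.push on x='east', — result: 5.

I try maze.move on dir='east', and see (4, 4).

Then maze.sense on dir='north', — result: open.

Invoking stack.push on x='north', yielding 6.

Invoking maze.move on dir='north', — result: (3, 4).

I use maze.sense on dir='north', which returns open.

I call stack.push on x='north', yielding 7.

I use maze.move on dir='north', and get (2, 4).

I run maze.sense on dir='north', → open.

Next I call stack.push on x='north', and see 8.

I try maze.move on dir='north', and see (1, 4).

I invoke maze.sense on dir='west', which returns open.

I run stack.push on x='west', and get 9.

I try maze.move on dir='west', and get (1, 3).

I use maze.sense on dir='west', and see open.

Invoking stack.push on x='west', : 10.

Now I run maze.move on dir='west', and see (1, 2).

I invoke maze.sense on dir='west', and get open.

Now I run stack.push on x='west', : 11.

I run maze.move on dir='west', yielding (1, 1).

I call maze.sense on dir='west', and observe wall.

Now I run maze.sense on dir='north', : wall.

Calling stack.pop(), and get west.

Then maze.move on dir='east', and observe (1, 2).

Then maze.sense on dir='north', and see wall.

Next I call stack.pop, yielding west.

Using maze.move on dir='east', and get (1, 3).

I call maze.sense on dir='north', which returns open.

I use stack.push on x='north', which returns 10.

I try maze.move on dir='north', yielding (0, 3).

Calling maze.sense on dir='east', and get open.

I try stack.push on x='east', : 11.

Now I run maze.move on dir='east', — result: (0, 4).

I try maze.sense on dir='east', yielding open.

Then stack.push on x='east', and get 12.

Now I run maze.move on dir='east', and see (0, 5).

I invoke maze.sense on dir='south', which returns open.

Invoking stack.push on x='south', : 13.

I invoke maze.move on dir='south', — result: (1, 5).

Calling maze.sense on dir='south', → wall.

Then maze.sense on dir='east', and get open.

I invoke stack.push on x='east', and get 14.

Now I run maze.move on dir='east', — result: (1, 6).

I invoke maze.sense on dir='south', : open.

I run stack.push on x='south', and see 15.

Now I run maze.move on dir='south', yielding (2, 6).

Invoking maze.sense on dir='south', and observe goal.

Using maze.move on dir='south', : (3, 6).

Answer: (3, 6)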